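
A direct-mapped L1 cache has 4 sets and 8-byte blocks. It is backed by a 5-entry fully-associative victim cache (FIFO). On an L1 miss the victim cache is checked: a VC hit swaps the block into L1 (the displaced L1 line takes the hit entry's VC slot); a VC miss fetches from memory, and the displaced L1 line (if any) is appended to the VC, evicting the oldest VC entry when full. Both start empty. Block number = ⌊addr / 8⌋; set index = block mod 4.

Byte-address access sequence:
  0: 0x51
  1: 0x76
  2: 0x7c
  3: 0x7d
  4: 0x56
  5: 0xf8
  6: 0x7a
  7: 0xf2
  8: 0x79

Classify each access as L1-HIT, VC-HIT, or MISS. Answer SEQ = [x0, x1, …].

  [0] addr=0x51 blk=10 s=2: MISS | VC []
  [1] addr=0x76 blk=14 s=2: MISS | VC [10]
  [2] addr=0x7c blk=15 s=3: MISS | VC [10]
  [3] addr=0x7d blk=15 s=3: L1-HIT | VC [10]
  [4] addr=0x56 blk=10 s=2: VC-HIT | VC [14]
  [5] addr=0xf8 blk=31 s=3: MISS | VC [14, 15]
  [6] addr=0x7a blk=15 s=3: VC-HIT | VC [14, 31]
  [7] addr=0xf2 blk=30 s=2: MISS | VC [14, 31, 10]
  [8] addr=0x79 blk=15 s=3: L1-HIT | VC [14, 31, 10]

SEQ = [MISS, MISS, MISS, L1-HIT, VC-HIT, MISS, VC-HIT, MISS, L1-HIT]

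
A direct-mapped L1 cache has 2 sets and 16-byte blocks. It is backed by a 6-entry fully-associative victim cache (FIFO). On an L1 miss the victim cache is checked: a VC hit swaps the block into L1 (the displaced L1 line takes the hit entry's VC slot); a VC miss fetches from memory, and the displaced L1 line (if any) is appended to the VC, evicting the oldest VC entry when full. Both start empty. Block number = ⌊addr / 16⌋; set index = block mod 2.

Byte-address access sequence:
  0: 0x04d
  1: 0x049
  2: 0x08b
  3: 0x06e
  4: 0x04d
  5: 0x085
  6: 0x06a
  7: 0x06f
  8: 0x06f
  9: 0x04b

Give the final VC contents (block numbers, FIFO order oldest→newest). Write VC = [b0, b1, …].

  [0] addr=0x4d blk=4 s=0: MISS | VC []
  [1] addr=0x49 blk=4 s=0: L1-HIT | VC []
  [2] addr=0x8b blk=8 s=0: MISS | VC [4]
  [3] addr=0x6e blk=6 s=0: MISS | VC [4, 8]
  [4] addr=0x4d blk=4 s=0: VC-HIT | VC [6, 8]
  [5] addr=0x85 blk=8 s=0: VC-HIT | VC [6, 4]
  [6] addr=0x6a blk=6 s=0: VC-HIT | VC [8, 4]
  [7] addr=0x6f blk=6 s=0: L1-HIT | VC [8, 4]
  [8] addr=0x6f blk=6 s=0: L1-HIT | VC [8, 4]
  [9] addr=0x4b blk=4 s=0: VC-HIT | VC [8, 6]

VC = [8, 6]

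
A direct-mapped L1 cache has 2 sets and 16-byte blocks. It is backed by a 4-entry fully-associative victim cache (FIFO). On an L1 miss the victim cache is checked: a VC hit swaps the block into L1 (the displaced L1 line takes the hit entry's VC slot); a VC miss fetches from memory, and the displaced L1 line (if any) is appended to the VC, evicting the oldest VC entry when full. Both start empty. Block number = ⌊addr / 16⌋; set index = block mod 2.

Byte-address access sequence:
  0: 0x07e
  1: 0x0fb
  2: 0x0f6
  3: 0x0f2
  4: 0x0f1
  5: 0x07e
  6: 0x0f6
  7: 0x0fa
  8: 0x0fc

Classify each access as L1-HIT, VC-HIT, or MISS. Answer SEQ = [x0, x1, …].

SEQ = [MISS, MISS, L1-HIT, L1-HIT, L1-HIT, VC-HIT, VC-HIT, L1-HIT, L1-HIT]

#0 0x7e→b7/s1 MISS; vc=[]
#1 0xfb→b15/s1 MISS; vc=[7]
#2 0xf6→b15/s1 L1-HIT; vc=[7]
#3 0xf2→b15/s1 L1-HIT; vc=[7]
#4 0xf1→b15/s1 L1-HIT; vc=[7]
#5 0x7e→b7/s1 VC-HIT; vc=[15]
#6 0xf6→b15/s1 VC-HIT; vc=[7]
#7 0xfa→b15/s1 L1-HIT; vc=[7]
#8 0xfc→b15/s1 L1-HIT; vc=[7]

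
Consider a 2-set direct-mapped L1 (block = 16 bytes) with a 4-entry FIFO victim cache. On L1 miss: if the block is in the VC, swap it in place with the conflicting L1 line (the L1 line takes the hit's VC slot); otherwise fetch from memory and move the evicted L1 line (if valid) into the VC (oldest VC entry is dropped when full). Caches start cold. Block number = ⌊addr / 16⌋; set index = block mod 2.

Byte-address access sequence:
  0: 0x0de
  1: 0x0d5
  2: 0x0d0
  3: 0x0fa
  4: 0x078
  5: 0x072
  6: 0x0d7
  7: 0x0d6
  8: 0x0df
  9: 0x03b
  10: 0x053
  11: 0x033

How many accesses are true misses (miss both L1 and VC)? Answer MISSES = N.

0: 0xde (blk 13, set 1) → MISS  vc=[]
1: 0xd5 (blk 13, set 1) → L1-HIT  vc=[]
2: 0xd0 (blk 13, set 1) → L1-HIT  vc=[]
3: 0xfa (blk 15, set 1) → MISS  vc=[13]
4: 0x78 (blk 7, set 1) → MISS  vc=[13, 15]
5: 0x72 (blk 7, set 1) → L1-HIT  vc=[13, 15]
6: 0xd7 (blk 13, set 1) → VC-HIT  vc=[7, 15]
7: 0xd6 (blk 13, set 1) → L1-HIT  vc=[7, 15]
8: 0xdf (blk 13, set 1) → L1-HIT  vc=[7, 15]
9: 0x3b (blk 3, set 1) → MISS  vc=[7, 15, 13]
10: 0x53 (blk 5, set 1) → MISS  vc=[7, 15, 13, 3]
11: 0x33 (blk 3, set 1) → VC-HIT  vc=[7, 15, 13, 5]

MISSES = 5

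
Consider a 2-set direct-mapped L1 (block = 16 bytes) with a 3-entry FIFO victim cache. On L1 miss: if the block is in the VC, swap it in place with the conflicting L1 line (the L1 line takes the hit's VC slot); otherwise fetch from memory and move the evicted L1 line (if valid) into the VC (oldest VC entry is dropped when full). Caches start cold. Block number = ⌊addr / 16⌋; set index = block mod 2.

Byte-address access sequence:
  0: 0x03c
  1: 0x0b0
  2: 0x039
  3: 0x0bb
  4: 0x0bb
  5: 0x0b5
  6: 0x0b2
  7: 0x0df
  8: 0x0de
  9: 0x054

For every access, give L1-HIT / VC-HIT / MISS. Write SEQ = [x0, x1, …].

0: 0x3c (blk 3, set 1) → MISS  vc=[]
1: 0xb0 (blk 11, set 1) → MISS  vc=[3]
2: 0x39 (blk 3, set 1) → VC-HIT  vc=[11]
3: 0xbb (blk 11, set 1) → VC-HIT  vc=[3]
4: 0xbb (blk 11, set 1) → L1-HIT  vc=[3]
5: 0xb5 (blk 11, set 1) → L1-HIT  vc=[3]
6: 0xb2 (blk 11, set 1) → L1-HIT  vc=[3]
7: 0xdf (blk 13, set 1) → MISS  vc=[3, 11]
8: 0xde (blk 13, set 1) → L1-HIT  vc=[3, 11]
9: 0x54 (blk 5, set 1) → MISS  vc=[3, 11, 13]

SEQ = [MISS, MISS, VC-HIT, VC-HIT, L1-HIT, L1-HIT, L1-HIT, MISS, L1-HIT, MISS]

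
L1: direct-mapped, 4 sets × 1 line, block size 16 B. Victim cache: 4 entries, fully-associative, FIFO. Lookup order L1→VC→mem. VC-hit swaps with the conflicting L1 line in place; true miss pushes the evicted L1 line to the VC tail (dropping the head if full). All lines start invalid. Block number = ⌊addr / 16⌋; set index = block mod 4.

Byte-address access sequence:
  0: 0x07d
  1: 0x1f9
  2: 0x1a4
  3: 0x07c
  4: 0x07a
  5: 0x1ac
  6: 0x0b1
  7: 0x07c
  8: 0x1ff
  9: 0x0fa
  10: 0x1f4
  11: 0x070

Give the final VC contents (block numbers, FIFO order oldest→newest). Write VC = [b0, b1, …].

VC = [31, 11, 15]

  [0] addr=0x7d blk=7 s=3: MISS | VC []
  [1] addr=0x1f9 blk=31 s=3: MISS | VC [7]
  [2] addr=0x1a4 blk=26 s=2: MISS | VC [7]
  [3] addr=0x7c blk=7 s=3: VC-HIT | VC [31]
  [4] addr=0x7a blk=7 s=3: L1-HIT | VC [31]
  [5] addr=0x1ac blk=26 s=2: L1-HIT | VC [31]
  [6] addr=0xb1 blk=11 s=3: MISS | VC [31, 7]
  [7] addr=0x7c blk=7 s=3: VC-HIT | VC [31, 11]
  [8] addr=0x1ff blk=31 s=3: VC-HIT | VC [7, 11]
  [9] addr=0xfa blk=15 s=3: MISS | VC [7, 11, 31]
  [10] addr=0x1f4 blk=31 s=3: VC-HIT | VC [7, 11, 15]
  [11] addr=0x70 blk=7 s=3: VC-HIT | VC [31, 11, 15]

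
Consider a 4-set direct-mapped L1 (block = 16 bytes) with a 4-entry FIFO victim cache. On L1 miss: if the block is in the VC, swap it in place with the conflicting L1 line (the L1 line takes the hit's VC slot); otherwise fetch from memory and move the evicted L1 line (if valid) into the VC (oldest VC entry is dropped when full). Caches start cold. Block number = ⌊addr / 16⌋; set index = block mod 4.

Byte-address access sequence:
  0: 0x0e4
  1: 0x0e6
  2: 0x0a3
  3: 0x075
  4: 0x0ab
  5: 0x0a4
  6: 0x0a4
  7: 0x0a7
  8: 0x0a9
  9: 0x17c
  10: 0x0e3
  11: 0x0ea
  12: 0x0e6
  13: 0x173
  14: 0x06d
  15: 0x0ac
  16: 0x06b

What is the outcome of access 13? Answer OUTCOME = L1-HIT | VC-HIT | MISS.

0: 0xe4 (blk 14, set 2) → MISS  vc=[]
1: 0xe6 (blk 14, set 2) → L1-HIT  vc=[]
2: 0xa3 (blk 10, set 2) → MISS  vc=[14]
3: 0x75 (blk 7, set 3) → MISS  vc=[14]
4: 0xab (blk 10, set 2) → L1-HIT  vc=[14]
5: 0xa4 (blk 10, set 2) → L1-HIT  vc=[14]
6: 0xa4 (blk 10, set 2) → L1-HIT  vc=[14]
7: 0xa7 (blk 10, set 2) → L1-HIT  vc=[14]
8: 0xa9 (blk 10, set 2) → L1-HIT  vc=[14]
9: 0x17c (blk 23, set 3) → MISS  vc=[14, 7]
10: 0xe3 (blk 14, set 2) → VC-HIT  vc=[10, 7]
11: 0xea (blk 14, set 2) → L1-HIT  vc=[10, 7]
12: 0xe6 (blk 14, set 2) → L1-HIT  vc=[10, 7]
13: 0x173 (blk 23, set 3) → L1-HIT  vc=[10, 7]
14: 0x6d (blk 6, set 2) → MISS  vc=[10, 7, 14]
15: 0xac (blk 10, set 2) → VC-HIT  vc=[6, 7, 14]
16: 0x6b (blk 6, set 2) → VC-HIT  vc=[10, 7, 14]

OUTCOME = L1-HIT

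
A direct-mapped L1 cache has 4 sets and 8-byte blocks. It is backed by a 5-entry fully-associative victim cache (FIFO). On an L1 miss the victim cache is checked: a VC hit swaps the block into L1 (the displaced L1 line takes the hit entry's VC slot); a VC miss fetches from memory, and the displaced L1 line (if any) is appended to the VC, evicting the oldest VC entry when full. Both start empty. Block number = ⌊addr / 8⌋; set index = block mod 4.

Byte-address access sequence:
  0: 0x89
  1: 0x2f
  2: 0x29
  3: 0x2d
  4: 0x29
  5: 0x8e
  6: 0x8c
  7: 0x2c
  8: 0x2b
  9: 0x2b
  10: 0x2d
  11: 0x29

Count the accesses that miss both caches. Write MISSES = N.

MISSES = 2

  [0] addr=0x89 blk=17 s=1: MISS | VC []
  [1] addr=0x2f blk=5 s=1: MISS | VC [17]
  [2] addr=0x29 blk=5 s=1: L1-HIT | VC [17]
  [3] addr=0x2d blk=5 s=1: L1-HIT | VC [17]
  [4] addr=0x29 blk=5 s=1: L1-HIT | VC [17]
  [5] addr=0x8e blk=17 s=1: VC-HIT | VC [5]
  [6] addr=0x8c blk=17 s=1: L1-HIT | VC [5]
  [7] addr=0x2c blk=5 s=1: VC-HIT | VC [17]
  [8] addr=0x2b blk=5 s=1: L1-HIT | VC [17]
  [9] addr=0x2b blk=5 s=1: L1-HIT | VC [17]
  [10] addr=0x2d blk=5 s=1: L1-HIT | VC [17]
  [11] addr=0x29 blk=5 s=1: L1-HIT | VC [17]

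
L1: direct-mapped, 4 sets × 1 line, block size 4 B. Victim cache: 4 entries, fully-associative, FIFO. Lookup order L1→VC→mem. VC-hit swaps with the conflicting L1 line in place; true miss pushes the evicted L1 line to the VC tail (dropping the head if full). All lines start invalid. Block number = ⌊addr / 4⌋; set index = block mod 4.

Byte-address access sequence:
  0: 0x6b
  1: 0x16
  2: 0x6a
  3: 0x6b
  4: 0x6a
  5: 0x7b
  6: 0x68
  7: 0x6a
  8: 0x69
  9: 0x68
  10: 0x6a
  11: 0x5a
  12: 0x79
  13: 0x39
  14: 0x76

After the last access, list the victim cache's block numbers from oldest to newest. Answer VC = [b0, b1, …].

VC = [22, 26, 30, 5]

0: 0x6b (blk 26, set 2) → MISS  vc=[]
1: 0x16 (blk 5, set 1) → MISS  vc=[]
2: 0x6a (blk 26, set 2) → L1-HIT  vc=[]
3: 0x6b (blk 26, set 2) → L1-HIT  vc=[]
4: 0x6a (blk 26, set 2) → L1-HIT  vc=[]
5: 0x7b (blk 30, set 2) → MISS  vc=[26]
6: 0x68 (blk 26, set 2) → VC-HIT  vc=[30]
7: 0x6a (blk 26, set 2) → L1-HIT  vc=[30]
8: 0x69 (blk 26, set 2) → L1-HIT  vc=[30]
9: 0x68 (blk 26, set 2) → L1-HIT  vc=[30]
10: 0x6a (blk 26, set 2) → L1-HIT  vc=[30]
11: 0x5a (blk 22, set 2) → MISS  vc=[30, 26]
12: 0x79 (blk 30, set 2) → VC-HIT  vc=[22, 26]
13: 0x39 (blk 14, set 2) → MISS  vc=[22, 26, 30]
14: 0x76 (blk 29, set 1) → MISS  vc=[22, 26, 30, 5]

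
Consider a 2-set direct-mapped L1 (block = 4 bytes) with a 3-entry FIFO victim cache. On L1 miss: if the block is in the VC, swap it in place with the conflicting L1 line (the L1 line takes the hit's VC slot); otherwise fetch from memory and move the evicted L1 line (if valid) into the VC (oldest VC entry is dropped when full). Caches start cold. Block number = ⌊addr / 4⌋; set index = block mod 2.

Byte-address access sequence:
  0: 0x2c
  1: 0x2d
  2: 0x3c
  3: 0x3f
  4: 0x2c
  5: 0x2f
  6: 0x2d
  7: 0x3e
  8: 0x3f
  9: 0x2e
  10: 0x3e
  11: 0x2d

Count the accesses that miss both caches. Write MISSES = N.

MISSES = 2

0: 0x2c (blk 11, set 1) → MISS  vc=[]
1: 0x2d (blk 11, set 1) → L1-HIT  vc=[]
2: 0x3c (blk 15, set 1) → MISS  vc=[11]
3: 0x3f (blk 15, set 1) → L1-HIT  vc=[11]
4: 0x2c (blk 11, set 1) → VC-HIT  vc=[15]
5: 0x2f (blk 11, set 1) → L1-HIT  vc=[15]
6: 0x2d (blk 11, set 1) → L1-HIT  vc=[15]
7: 0x3e (blk 15, set 1) → VC-HIT  vc=[11]
8: 0x3f (blk 15, set 1) → L1-HIT  vc=[11]
9: 0x2e (blk 11, set 1) → VC-HIT  vc=[15]
10: 0x3e (blk 15, set 1) → VC-HIT  vc=[11]
11: 0x2d (blk 11, set 1) → VC-HIT  vc=[15]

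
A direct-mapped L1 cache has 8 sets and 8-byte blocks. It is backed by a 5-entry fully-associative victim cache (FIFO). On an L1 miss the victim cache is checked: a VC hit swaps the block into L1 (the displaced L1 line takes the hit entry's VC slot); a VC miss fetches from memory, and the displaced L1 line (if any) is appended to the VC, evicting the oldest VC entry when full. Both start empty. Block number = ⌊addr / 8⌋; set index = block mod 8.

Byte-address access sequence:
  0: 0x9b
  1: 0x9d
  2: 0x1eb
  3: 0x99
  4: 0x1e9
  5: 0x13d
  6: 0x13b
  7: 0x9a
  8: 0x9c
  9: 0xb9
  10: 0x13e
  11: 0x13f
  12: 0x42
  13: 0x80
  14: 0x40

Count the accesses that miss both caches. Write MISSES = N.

  [0] addr=0x9b blk=19 s=3: MISS | VC []
  [1] addr=0x9d blk=19 s=3: L1-HIT | VC []
  [2] addr=0x1eb blk=61 s=5: MISS | VC []
  [3] addr=0x99 blk=19 s=3: L1-HIT | VC []
  [4] addr=0x1e9 blk=61 s=5: L1-HIT | VC []
  [5] addr=0x13d blk=39 s=7: MISS | VC []
  [6] addr=0x13b blk=39 s=7: L1-HIT | VC []
  [7] addr=0x9a blk=19 s=3: L1-HIT | VC []
  [8] addr=0x9c blk=19 s=3: L1-HIT | VC []
  [9] addr=0xb9 blk=23 s=7: MISS | VC [39]
  [10] addr=0x13e blk=39 s=7: VC-HIT | VC [23]
  [11] addr=0x13f blk=39 s=7: L1-HIT | VC [23]
  [12] addr=0x42 blk=8 s=0: MISS | VC [23]
  [13] addr=0x80 blk=16 s=0: MISS | VC [23, 8]
  [14] addr=0x40 blk=8 s=0: VC-HIT | VC [23, 16]

MISSES = 6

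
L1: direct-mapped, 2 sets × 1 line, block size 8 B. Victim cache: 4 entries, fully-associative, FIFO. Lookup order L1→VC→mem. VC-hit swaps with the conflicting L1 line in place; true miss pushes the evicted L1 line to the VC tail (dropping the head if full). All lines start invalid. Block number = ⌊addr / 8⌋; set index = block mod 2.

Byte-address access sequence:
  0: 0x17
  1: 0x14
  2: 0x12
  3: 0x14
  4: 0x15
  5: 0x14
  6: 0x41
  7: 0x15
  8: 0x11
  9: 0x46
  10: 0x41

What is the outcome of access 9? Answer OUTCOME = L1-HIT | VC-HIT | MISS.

OUTCOME = VC-HIT

#0 0x17→b2/s0 MISS; vc=[]
#1 0x14→b2/s0 L1-HIT; vc=[]
#2 0x12→b2/s0 L1-HIT; vc=[]
#3 0x14→b2/s0 L1-HIT; vc=[]
#4 0x15→b2/s0 L1-HIT; vc=[]
#5 0x14→b2/s0 L1-HIT; vc=[]
#6 0x41→b8/s0 MISS; vc=[2]
#7 0x15→b2/s0 VC-HIT; vc=[8]
#8 0x11→b2/s0 L1-HIT; vc=[8]
#9 0x46→b8/s0 VC-HIT; vc=[2]
#10 0x41→b8/s0 L1-HIT; vc=[2]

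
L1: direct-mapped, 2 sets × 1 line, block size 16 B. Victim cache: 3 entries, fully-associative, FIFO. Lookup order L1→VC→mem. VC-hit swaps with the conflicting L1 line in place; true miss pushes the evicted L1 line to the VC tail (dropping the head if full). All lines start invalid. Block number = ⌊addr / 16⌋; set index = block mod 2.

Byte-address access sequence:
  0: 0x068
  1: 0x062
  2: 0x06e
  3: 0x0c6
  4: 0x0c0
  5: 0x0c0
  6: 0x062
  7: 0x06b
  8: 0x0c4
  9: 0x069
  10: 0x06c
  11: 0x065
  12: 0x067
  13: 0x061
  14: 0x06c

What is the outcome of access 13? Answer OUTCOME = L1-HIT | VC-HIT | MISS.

OUTCOME = L1-HIT

#0 0x68→b6/s0 MISS; vc=[]
#1 0x62→b6/s0 L1-HIT; vc=[]
#2 0x6e→b6/s0 L1-HIT; vc=[]
#3 0xc6→b12/s0 MISS; vc=[6]
#4 0xc0→b12/s0 L1-HIT; vc=[6]
#5 0xc0→b12/s0 L1-HIT; vc=[6]
#6 0x62→b6/s0 VC-HIT; vc=[12]
#7 0x6b→b6/s0 L1-HIT; vc=[12]
#8 0xc4→b12/s0 VC-HIT; vc=[6]
#9 0x69→b6/s0 VC-HIT; vc=[12]
#10 0x6c→b6/s0 L1-HIT; vc=[12]
#11 0x65→b6/s0 L1-HIT; vc=[12]
#12 0x67→b6/s0 L1-HIT; vc=[12]
#13 0x61→b6/s0 L1-HIT; vc=[12]
#14 0x6c→b6/s0 L1-HIT; vc=[12]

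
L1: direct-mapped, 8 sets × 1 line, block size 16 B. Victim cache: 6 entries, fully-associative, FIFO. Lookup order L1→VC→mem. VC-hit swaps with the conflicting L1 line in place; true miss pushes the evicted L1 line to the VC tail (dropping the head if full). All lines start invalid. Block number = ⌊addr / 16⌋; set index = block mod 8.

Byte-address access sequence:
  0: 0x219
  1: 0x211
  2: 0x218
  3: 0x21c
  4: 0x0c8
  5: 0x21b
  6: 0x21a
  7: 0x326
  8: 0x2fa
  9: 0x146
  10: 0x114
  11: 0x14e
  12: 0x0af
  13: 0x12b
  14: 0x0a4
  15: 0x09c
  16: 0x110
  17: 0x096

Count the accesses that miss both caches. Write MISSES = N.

  [0] addr=0x219 blk=33 s=1: MISS | VC []
  [1] addr=0x211 blk=33 s=1: L1-HIT | VC []
  [2] addr=0x218 blk=33 s=1: L1-HIT | VC []
  [3] addr=0x21c blk=33 s=1: L1-HIT | VC []
  [4] addr=0xc8 blk=12 s=4: MISS | VC []
  [5] addr=0x21b blk=33 s=1: L1-HIT | VC []
  [6] addr=0x21a blk=33 s=1: L1-HIT | VC []
  [7] addr=0x326 blk=50 s=2: MISS | VC []
  [8] addr=0x2fa blk=47 s=7: MISS | VC []
  [9] addr=0x146 blk=20 s=4: MISS | VC [12]
  [10] addr=0x114 blk=17 s=1: MISS | VC [12, 33]
  [11] addr=0x14e blk=20 s=4: L1-HIT | VC [12, 33]
  [12] addr=0xaf blk=10 s=2: MISS | VC [12, 33, 50]
  [13] addr=0x12b blk=18 s=2: MISS | VC [12, 33, 50, 10]
  [14] addr=0xa4 blk=10 s=2: VC-HIT | VC [12, 33, 50, 18]
  [15] addr=0x9c blk=9 s=1: MISS | VC [12, 33, 50, 18, 17]
  [16] addr=0x110 blk=17 s=1: VC-HIT | VC [12, 33, 50, 18, 9]
  [17] addr=0x96 blk=9 s=1: VC-HIT | VC [12, 33, 50, 18, 17]

MISSES = 9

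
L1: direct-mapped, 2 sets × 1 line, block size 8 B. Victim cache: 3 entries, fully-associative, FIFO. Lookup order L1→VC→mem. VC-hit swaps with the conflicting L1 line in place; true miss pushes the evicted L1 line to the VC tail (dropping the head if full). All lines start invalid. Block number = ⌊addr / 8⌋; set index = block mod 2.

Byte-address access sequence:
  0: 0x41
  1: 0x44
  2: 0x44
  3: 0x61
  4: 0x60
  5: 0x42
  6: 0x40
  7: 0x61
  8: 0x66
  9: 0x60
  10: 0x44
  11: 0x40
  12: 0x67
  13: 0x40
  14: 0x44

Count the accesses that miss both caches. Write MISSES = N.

MISSES = 2

0: 0x41 (blk 8, set 0) → MISS  vc=[]
1: 0x44 (blk 8, set 0) → L1-HIT  vc=[]
2: 0x44 (blk 8, set 0) → L1-HIT  vc=[]
3: 0x61 (blk 12, set 0) → MISS  vc=[8]
4: 0x60 (blk 12, set 0) → L1-HIT  vc=[8]
5: 0x42 (blk 8, set 0) → VC-HIT  vc=[12]
6: 0x40 (blk 8, set 0) → L1-HIT  vc=[12]
7: 0x61 (blk 12, set 0) → VC-HIT  vc=[8]
8: 0x66 (blk 12, set 0) → L1-HIT  vc=[8]
9: 0x60 (blk 12, set 0) → L1-HIT  vc=[8]
10: 0x44 (blk 8, set 0) → VC-HIT  vc=[12]
11: 0x40 (blk 8, set 0) → L1-HIT  vc=[12]
12: 0x67 (blk 12, set 0) → VC-HIT  vc=[8]
13: 0x40 (blk 8, set 0) → VC-HIT  vc=[12]
14: 0x44 (blk 8, set 0) → L1-HIT  vc=[12]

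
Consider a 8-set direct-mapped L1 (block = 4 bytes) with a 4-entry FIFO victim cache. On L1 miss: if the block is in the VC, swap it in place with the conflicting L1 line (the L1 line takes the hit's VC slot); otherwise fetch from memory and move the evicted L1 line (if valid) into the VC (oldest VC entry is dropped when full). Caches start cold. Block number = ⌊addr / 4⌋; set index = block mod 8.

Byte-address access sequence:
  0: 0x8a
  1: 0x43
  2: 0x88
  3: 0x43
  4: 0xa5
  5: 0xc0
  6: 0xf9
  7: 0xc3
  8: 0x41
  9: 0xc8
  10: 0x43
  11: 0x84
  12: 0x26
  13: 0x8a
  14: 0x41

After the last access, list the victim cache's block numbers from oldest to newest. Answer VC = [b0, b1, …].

  [0] addr=0x8a blk=34 s=2: MISS | VC []
  [1] addr=0x43 blk=16 s=0: MISS | VC []
  [2] addr=0x88 blk=34 s=2: L1-HIT | VC []
  [3] addr=0x43 blk=16 s=0: L1-HIT | VC []
  [4] addr=0xa5 blk=41 s=1: MISS | VC []
  [5] addr=0xc0 blk=48 s=0: MISS | VC [16]
  [6] addr=0xf9 blk=62 s=6: MISS | VC [16]
  [7] addr=0xc3 blk=48 s=0: L1-HIT | VC [16]
  [8] addr=0x41 blk=16 s=0: VC-HIT | VC [48]
  [9] addr=0xc8 blk=50 s=2: MISS | VC [48, 34]
  [10] addr=0x43 blk=16 s=0: L1-HIT | VC [48, 34]
  [11] addr=0x84 blk=33 s=1: MISS | VC [48, 34, 41]
  [12] addr=0x26 blk=9 s=1: MISS | VC [48, 34, 41, 33]
  [13] addr=0x8a blk=34 s=2: VC-HIT | VC [48, 50, 41, 33]
  [14] addr=0x41 blk=16 s=0: L1-HIT | VC [48, 50, 41, 33]

VC = [48, 50, 41, 33]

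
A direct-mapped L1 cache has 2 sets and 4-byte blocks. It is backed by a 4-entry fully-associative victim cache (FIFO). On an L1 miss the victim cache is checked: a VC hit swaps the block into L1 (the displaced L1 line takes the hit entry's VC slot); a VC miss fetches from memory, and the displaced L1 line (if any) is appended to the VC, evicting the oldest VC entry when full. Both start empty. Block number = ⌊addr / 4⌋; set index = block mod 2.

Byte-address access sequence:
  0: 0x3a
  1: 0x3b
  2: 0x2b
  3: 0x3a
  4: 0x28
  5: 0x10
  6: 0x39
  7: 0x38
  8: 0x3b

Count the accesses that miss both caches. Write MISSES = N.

MISSES = 3

0: 0x3a (blk 14, set 0) → MISS  vc=[]
1: 0x3b (blk 14, set 0) → L1-HIT  vc=[]
2: 0x2b (blk 10, set 0) → MISS  vc=[14]
3: 0x3a (blk 14, set 0) → VC-HIT  vc=[10]
4: 0x28 (blk 10, set 0) → VC-HIT  vc=[14]
5: 0x10 (blk 4, set 0) → MISS  vc=[14, 10]
6: 0x39 (blk 14, set 0) → VC-HIT  vc=[4, 10]
7: 0x38 (blk 14, set 0) → L1-HIT  vc=[4, 10]
8: 0x3b (blk 14, set 0) → L1-HIT  vc=[4, 10]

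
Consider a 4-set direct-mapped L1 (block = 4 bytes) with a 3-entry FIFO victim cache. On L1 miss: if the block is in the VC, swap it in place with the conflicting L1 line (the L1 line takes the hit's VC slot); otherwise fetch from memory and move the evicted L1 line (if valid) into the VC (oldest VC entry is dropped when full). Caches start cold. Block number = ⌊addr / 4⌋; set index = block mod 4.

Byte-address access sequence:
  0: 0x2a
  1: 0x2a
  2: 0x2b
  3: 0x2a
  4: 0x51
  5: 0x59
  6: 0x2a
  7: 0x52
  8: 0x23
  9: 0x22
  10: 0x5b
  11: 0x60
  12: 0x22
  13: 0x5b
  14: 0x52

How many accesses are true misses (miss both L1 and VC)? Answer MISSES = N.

#0 0x2a→b10/s2 MISS; vc=[]
#1 0x2a→b10/s2 L1-HIT; vc=[]
#2 0x2b→b10/s2 L1-HIT; vc=[]
#3 0x2a→b10/s2 L1-HIT; vc=[]
#4 0x51→b20/s0 MISS; vc=[]
#5 0x59→b22/s2 MISS; vc=[10]
#6 0x2a→b10/s2 VC-HIT; vc=[22]
#7 0x52→b20/s0 L1-HIT; vc=[22]
#8 0x23→b8/s0 MISS; vc=[22,20]
#9 0x22→b8/s0 L1-HIT; vc=[22,20]
#10 0x5b→b22/s2 VC-HIT; vc=[10,20]
#11 0x60→b24/s0 MISS; vc=[10,20,8]
#12 0x22→b8/s0 VC-HIT; vc=[10,20,24]
#13 0x5b→b22/s2 L1-HIT; vc=[10,20,24]
#14 0x52→b20/s0 VC-HIT; vc=[10,8,24]

MISSES = 5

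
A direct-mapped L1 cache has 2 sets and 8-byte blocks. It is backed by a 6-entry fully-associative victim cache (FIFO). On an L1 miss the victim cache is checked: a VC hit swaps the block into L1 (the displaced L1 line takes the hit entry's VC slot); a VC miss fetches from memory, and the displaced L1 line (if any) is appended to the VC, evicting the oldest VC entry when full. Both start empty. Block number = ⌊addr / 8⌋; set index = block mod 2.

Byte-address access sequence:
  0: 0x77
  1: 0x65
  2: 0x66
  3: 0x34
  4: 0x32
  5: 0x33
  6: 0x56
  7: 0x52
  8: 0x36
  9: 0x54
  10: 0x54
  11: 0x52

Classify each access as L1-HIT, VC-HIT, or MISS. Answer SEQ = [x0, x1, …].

SEQ = [MISS, MISS, L1-HIT, MISS, L1-HIT, L1-HIT, MISS, L1-HIT, VC-HIT, VC-HIT, L1-HIT, L1-HIT]

  [0] addr=0x77 blk=14 s=0: MISS | VC []
  [1] addr=0x65 blk=12 s=0: MISS | VC [14]
  [2] addr=0x66 blk=12 s=0: L1-HIT | VC [14]
  [3] addr=0x34 blk=6 s=0: MISS | VC [14, 12]
  [4] addr=0x32 blk=6 s=0: L1-HIT | VC [14, 12]
  [5] addr=0x33 blk=6 s=0: L1-HIT | VC [14, 12]
  [6] addr=0x56 blk=10 s=0: MISS | VC [14, 12, 6]
  [7] addr=0x52 blk=10 s=0: L1-HIT | VC [14, 12, 6]
  [8] addr=0x36 blk=6 s=0: VC-HIT | VC [14, 12, 10]
  [9] addr=0x54 blk=10 s=0: VC-HIT | VC [14, 12, 6]
  [10] addr=0x54 blk=10 s=0: L1-HIT | VC [14, 12, 6]
  [11] addr=0x52 blk=10 s=0: L1-HIT | VC [14, 12, 6]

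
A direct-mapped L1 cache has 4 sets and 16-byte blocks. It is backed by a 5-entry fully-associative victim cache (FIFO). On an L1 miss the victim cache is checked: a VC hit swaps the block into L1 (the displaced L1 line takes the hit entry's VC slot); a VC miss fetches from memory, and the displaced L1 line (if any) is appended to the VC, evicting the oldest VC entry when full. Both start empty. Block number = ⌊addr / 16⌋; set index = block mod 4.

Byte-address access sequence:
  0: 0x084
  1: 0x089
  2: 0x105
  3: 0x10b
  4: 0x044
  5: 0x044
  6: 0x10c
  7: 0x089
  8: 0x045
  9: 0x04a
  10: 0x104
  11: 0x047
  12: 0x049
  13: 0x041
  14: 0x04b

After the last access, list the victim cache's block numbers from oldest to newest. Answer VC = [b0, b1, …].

  [0] addr=0x84 blk=8 s=0: MISS | VC []
  [1] addr=0x89 blk=8 s=0: L1-HIT | VC []
  [2] addr=0x105 blk=16 s=0: MISS | VC [8]
  [3] addr=0x10b blk=16 s=0: L1-HIT | VC [8]
  [4] addr=0x44 blk=4 s=0: MISS | VC [8, 16]
  [5] addr=0x44 blk=4 s=0: L1-HIT | VC [8, 16]
  [6] addr=0x10c blk=16 s=0: VC-HIT | VC [8, 4]
  [7] addr=0x89 blk=8 s=0: VC-HIT | VC [16, 4]
  [8] addr=0x45 blk=4 s=0: VC-HIT | VC [16, 8]
  [9] addr=0x4a blk=4 s=0: L1-HIT | VC [16, 8]
  [10] addr=0x104 blk=16 s=0: VC-HIT | VC [4, 8]
  [11] addr=0x47 blk=4 s=0: VC-HIT | VC [16, 8]
  [12] addr=0x49 blk=4 s=0: L1-HIT | VC [16, 8]
  [13] addr=0x41 blk=4 s=0: L1-HIT | VC [16, 8]
  [14] addr=0x4b blk=4 s=0: L1-HIT | VC [16, 8]

VC = [16, 8]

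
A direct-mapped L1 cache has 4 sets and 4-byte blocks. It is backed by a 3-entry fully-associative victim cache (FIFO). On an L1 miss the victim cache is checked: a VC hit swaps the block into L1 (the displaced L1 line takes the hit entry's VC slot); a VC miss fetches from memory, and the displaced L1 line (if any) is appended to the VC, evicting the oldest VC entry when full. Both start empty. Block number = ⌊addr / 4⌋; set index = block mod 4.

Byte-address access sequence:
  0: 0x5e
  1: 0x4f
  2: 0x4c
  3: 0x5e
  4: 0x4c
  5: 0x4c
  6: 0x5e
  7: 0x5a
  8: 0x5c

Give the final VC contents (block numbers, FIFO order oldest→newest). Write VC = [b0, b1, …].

  [0] addr=0x5e blk=23 s=3: MISS | VC []
  [1] addr=0x4f blk=19 s=3: MISS | VC [23]
  [2] addr=0x4c blk=19 s=3: L1-HIT | VC [23]
  [3] addr=0x5e blk=23 s=3: VC-HIT | VC [19]
  [4] addr=0x4c blk=19 s=3: VC-HIT | VC [23]
  [5] addr=0x4c blk=19 s=3: L1-HIT | VC [23]
  [6] addr=0x5e blk=23 s=3: VC-HIT | VC [19]
  [7] addr=0x5a blk=22 s=2: MISS | VC [19]
  [8] addr=0x5c blk=23 s=3: L1-HIT | VC [19]

VC = [19]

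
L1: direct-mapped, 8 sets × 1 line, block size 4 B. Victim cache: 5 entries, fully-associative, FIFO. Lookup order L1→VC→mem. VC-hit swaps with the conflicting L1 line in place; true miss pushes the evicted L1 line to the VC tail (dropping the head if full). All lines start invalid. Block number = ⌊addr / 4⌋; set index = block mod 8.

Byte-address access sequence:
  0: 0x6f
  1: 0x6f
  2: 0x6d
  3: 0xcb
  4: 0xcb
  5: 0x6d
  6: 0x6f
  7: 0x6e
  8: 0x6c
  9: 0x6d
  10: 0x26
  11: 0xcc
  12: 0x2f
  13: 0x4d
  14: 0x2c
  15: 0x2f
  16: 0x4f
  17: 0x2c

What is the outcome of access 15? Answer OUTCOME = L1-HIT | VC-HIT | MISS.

OUTCOME = L1-HIT

0: 0x6f (blk 27, set 3) → MISS  vc=[]
1: 0x6f (blk 27, set 3) → L1-HIT  vc=[]
2: 0x6d (blk 27, set 3) → L1-HIT  vc=[]
3: 0xcb (blk 50, set 2) → MISS  vc=[]
4: 0xcb (blk 50, set 2) → L1-HIT  vc=[]
5: 0x6d (blk 27, set 3) → L1-HIT  vc=[]
6: 0x6f (blk 27, set 3) → L1-HIT  vc=[]
7: 0x6e (blk 27, set 3) → L1-HIT  vc=[]
8: 0x6c (blk 27, set 3) → L1-HIT  vc=[]
9: 0x6d (blk 27, set 3) → L1-HIT  vc=[]
10: 0x26 (blk 9, set 1) → MISS  vc=[]
11: 0xcc (blk 51, set 3) → MISS  vc=[27]
12: 0x2f (blk 11, set 3) → MISS  vc=[27, 51]
13: 0x4d (blk 19, set 3) → MISS  vc=[27, 51, 11]
14: 0x2c (blk 11, set 3) → VC-HIT  vc=[27, 51, 19]
15: 0x2f (blk 11, set 3) → L1-HIT  vc=[27, 51, 19]
16: 0x4f (blk 19, set 3) → VC-HIT  vc=[27, 51, 11]
17: 0x2c (blk 11, set 3) → VC-HIT  vc=[27, 51, 19]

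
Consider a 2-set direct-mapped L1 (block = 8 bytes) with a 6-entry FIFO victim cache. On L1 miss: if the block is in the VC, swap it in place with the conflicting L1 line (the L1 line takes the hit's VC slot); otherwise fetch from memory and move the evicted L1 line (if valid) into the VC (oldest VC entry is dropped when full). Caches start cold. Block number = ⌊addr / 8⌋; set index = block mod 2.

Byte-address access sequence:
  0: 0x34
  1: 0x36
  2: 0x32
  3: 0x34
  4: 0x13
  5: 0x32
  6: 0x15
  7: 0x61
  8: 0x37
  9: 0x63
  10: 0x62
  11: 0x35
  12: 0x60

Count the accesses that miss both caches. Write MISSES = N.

MISSES = 3

  [0] addr=0x34 blk=6 s=0: MISS | VC []
  [1] addr=0x36 blk=6 s=0: L1-HIT | VC []
  [2] addr=0x32 blk=6 s=0: L1-HIT | VC []
  [3] addr=0x34 blk=6 s=0: L1-HIT | VC []
  [4] addr=0x13 blk=2 s=0: MISS | VC [6]
  [5] addr=0x32 blk=6 s=0: VC-HIT | VC [2]
  [6] addr=0x15 blk=2 s=0: VC-HIT | VC [6]
  [7] addr=0x61 blk=12 s=0: MISS | VC [6, 2]
  [8] addr=0x37 blk=6 s=0: VC-HIT | VC [12, 2]
  [9] addr=0x63 blk=12 s=0: VC-HIT | VC [6, 2]
  [10] addr=0x62 blk=12 s=0: L1-HIT | VC [6, 2]
  [11] addr=0x35 blk=6 s=0: VC-HIT | VC [12, 2]
  [12] addr=0x60 blk=12 s=0: VC-HIT | VC [6, 2]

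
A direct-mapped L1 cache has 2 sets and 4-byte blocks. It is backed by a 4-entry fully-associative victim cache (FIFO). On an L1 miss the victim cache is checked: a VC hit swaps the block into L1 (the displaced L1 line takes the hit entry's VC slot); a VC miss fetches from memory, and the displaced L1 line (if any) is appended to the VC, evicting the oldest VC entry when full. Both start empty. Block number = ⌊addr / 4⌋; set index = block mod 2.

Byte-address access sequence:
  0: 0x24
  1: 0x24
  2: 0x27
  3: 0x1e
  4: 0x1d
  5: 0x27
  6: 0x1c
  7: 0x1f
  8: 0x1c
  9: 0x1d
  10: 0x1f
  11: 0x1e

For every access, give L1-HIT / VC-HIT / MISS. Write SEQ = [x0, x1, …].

SEQ = [MISS, L1-HIT, L1-HIT, MISS, L1-HIT, VC-HIT, VC-HIT, L1-HIT, L1-HIT, L1-HIT, L1-HIT, L1-HIT]

#0 0x24→b9/s1 MISS; vc=[]
#1 0x24→b9/s1 L1-HIT; vc=[]
#2 0x27→b9/s1 L1-HIT; vc=[]
#3 0x1e→b7/s1 MISS; vc=[9]
#4 0x1d→b7/s1 L1-HIT; vc=[9]
#5 0x27→b9/s1 VC-HIT; vc=[7]
#6 0x1c→b7/s1 VC-HIT; vc=[9]
#7 0x1f→b7/s1 L1-HIT; vc=[9]
#8 0x1c→b7/s1 L1-HIT; vc=[9]
#9 0x1d→b7/s1 L1-HIT; vc=[9]
#10 0x1f→b7/s1 L1-HIT; vc=[9]
#11 0x1e→b7/s1 L1-HIT; vc=[9]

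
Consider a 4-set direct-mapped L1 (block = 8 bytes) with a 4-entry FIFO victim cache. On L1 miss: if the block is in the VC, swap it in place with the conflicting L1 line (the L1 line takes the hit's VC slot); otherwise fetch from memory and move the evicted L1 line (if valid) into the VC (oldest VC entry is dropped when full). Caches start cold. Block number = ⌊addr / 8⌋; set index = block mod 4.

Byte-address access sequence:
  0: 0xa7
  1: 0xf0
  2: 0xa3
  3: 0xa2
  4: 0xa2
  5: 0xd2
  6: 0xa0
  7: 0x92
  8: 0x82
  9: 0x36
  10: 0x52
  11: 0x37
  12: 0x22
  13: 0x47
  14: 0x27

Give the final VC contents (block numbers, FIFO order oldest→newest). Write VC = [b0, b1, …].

VC = [18, 10, 16, 8]

0: 0xa7 (blk 20, set 0) → MISS  vc=[]
1: 0xf0 (blk 30, set 2) → MISS  vc=[]
2: 0xa3 (blk 20, set 0) → L1-HIT  vc=[]
3: 0xa2 (blk 20, set 0) → L1-HIT  vc=[]
4: 0xa2 (blk 20, set 0) → L1-HIT  vc=[]
5: 0xd2 (blk 26, set 2) → MISS  vc=[30]
6: 0xa0 (blk 20, set 0) → L1-HIT  vc=[30]
7: 0x92 (blk 18, set 2) → MISS  vc=[30, 26]
8: 0x82 (blk 16, set 0) → MISS  vc=[30, 26, 20]
9: 0x36 (blk 6, set 2) → MISS  vc=[30, 26, 20, 18]
10: 0x52 (blk 10, set 2) → MISS  vc=[26, 20, 18, 6]
11: 0x37 (blk 6, set 2) → VC-HIT  vc=[26, 20, 18, 10]
12: 0x22 (blk 4, set 0) → MISS  vc=[20, 18, 10, 16]
13: 0x47 (blk 8, set 0) → MISS  vc=[18, 10, 16, 4]
14: 0x27 (blk 4, set 0) → VC-HIT  vc=[18, 10, 16, 8]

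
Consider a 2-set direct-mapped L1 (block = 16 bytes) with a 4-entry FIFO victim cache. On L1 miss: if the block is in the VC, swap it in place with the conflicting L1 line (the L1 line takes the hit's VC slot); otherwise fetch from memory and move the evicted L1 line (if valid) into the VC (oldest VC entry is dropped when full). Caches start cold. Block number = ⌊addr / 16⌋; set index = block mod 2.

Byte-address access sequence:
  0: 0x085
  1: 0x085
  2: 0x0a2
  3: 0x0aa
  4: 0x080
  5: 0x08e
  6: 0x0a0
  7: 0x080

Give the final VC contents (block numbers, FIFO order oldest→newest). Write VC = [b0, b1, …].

0: 0x85 (blk 8, set 0) → MISS  vc=[]
1: 0x85 (blk 8, set 0) → L1-HIT  vc=[]
2: 0xa2 (blk 10, set 0) → MISS  vc=[8]
3: 0xaa (blk 10, set 0) → L1-HIT  vc=[8]
4: 0x80 (blk 8, set 0) → VC-HIT  vc=[10]
5: 0x8e (blk 8, set 0) → L1-HIT  vc=[10]
6: 0xa0 (blk 10, set 0) → VC-HIT  vc=[8]
7: 0x80 (blk 8, set 0) → VC-HIT  vc=[10]

VC = [10]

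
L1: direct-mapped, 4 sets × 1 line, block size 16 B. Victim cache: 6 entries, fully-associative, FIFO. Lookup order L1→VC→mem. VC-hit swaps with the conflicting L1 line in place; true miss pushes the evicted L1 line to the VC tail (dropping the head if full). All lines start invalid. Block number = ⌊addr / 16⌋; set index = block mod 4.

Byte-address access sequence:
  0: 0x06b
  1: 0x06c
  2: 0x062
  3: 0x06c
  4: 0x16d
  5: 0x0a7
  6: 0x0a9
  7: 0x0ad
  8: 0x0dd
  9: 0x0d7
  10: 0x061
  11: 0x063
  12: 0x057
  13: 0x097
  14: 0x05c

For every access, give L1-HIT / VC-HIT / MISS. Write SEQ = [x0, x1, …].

  [0] addr=0x6b blk=6 s=2: MISS | VC []
  [1] addr=0x6c blk=6 s=2: L1-HIT | VC []
  [2] addr=0x62 blk=6 s=2: L1-HIT | VC []
  [3] addr=0x6c blk=6 s=2: L1-HIT | VC []
  [4] addr=0x16d blk=22 s=2: MISS | VC [6]
  [5] addr=0xa7 blk=10 s=2: MISS | VC [6, 22]
  [6] addr=0xa9 blk=10 s=2: L1-HIT | VC [6, 22]
  [7] addr=0xad blk=10 s=2: L1-HIT | VC [6, 22]
  [8] addr=0xdd blk=13 s=1: MISS | VC [6, 22]
  [9] addr=0xd7 blk=13 s=1: L1-HIT | VC [6, 22]
  [10] addr=0x61 blk=6 s=2: VC-HIT | VC [10, 22]
  [11] addr=0x63 blk=6 s=2: L1-HIT | VC [10, 22]
  [12] addr=0x57 blk=5 s=1: MISS | VC [10, 22, 13]
  [13] addr=0x97 blk=9 s=1: MISS | VC [10, 22, 13, 5]
  [14] addr=0x5c blk=5 s=1: VC-HIT | VC [10, 22, 13, 9]

SEQ = [MISS, L1-HIT, L1-HIT, L1-HIT, MISS, MISS, L1-HIT, L1-HIT, MISS, L1-HIT, VC-HIT, L1-HIT, MISS, MISS, VC-HIT]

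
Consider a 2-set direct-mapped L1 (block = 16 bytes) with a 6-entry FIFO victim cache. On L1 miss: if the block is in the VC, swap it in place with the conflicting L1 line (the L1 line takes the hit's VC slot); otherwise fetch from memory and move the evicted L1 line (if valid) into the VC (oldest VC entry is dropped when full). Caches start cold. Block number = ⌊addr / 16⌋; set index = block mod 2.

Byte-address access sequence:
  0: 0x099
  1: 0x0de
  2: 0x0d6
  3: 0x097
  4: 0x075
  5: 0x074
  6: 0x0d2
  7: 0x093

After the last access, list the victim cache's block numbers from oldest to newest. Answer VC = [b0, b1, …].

  [0] addr=0x99 blk=9 s=1: MISS | VC []
  [1] addr=0xde blk=13 s=1: MISS | VC [9]
  [2] addr=0xd6 blk=13 s=1: L1-HIT | VC [9]
  [3] addr=0x97 blk=9 s=1: VC-HIT | VC [13]
  [4] addr=0x75 blk=7 s=1: MISS | VC [13, 9]
  [5] addr=0x74 blk=7 s=1: L1-HIT | VC [13, 9]
  [6] addr=0xd2 blk=13 s=1: VC-HIT | VC [7, 9]
  [7] addr=0x93 blk=9 s=1: VC-HIT | VC [7, 13]

VC = [7, 13]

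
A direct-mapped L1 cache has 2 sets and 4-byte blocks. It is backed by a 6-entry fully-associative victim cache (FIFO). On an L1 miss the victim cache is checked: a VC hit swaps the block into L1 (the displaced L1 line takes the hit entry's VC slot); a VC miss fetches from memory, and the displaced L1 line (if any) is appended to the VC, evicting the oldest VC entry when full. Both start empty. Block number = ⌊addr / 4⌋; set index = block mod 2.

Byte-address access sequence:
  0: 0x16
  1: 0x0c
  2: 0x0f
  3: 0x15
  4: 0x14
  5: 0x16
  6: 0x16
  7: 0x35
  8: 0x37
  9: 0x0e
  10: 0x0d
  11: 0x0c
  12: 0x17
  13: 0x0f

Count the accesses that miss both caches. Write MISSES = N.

MISSES = 3

  [0] addr=0x16 blk=5 s=1: MISS | VC []
  [1] addr=0xc blk=3 s=1: MISS | VC [5]
  [2] addr=0xf blk=3 s=1: L1-HIT | VC [5]
  [3] addr=0x15 blk=5 s=1: VC-HIT | VC [3]
  [4] addr=0x14 blk=5 s=1: L1-HIT | VC [3]
  [5] addr=0x16 blk=5 s=1: L1-HIT | VC [3]
  [6] addr=0x16 blk=5 s=1: L1-HIT | VC [3]
  [7] addr=0x35 blk=13 s=1: MISS | VC [3, 5]
  [8] addr=0x37 blk=13 s=1: L1-HIT | VC [3, 5]
  [9] addr=0xe blk=3 s=1: VC-HIT | VC [13, 5]
  [10] addr=0xd blk=3 s=1: L1-HIT | VC [13, 5]
  [11] addr=0xc blk=3 s=1: L1-HIT | VC [13, 5]
  [12] addr=0x17 blk=5 s=1: VC-HIT | VC [13, 3]
  [13] addr=0xf blk=3 s=1: VC-HIT | VC [13, 5]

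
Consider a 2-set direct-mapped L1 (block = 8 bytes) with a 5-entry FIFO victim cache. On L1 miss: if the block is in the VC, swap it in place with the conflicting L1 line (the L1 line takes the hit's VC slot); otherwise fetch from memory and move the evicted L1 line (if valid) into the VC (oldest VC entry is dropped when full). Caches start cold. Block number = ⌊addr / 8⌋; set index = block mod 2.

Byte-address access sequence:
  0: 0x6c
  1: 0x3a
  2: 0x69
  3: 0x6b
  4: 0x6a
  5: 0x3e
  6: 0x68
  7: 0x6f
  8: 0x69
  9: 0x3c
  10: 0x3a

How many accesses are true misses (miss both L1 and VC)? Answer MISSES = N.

#0 0x6c→b13/s1 MISS; vc=[]
#1 0x3a→b7/s1 MISS; vc=[13]
#2 0x69→b13/s1 VC-HIT; vc=[7]
#3 0x6b→b13/s1 L1-HIT; vc=[7]
#4 0x6a→b13/s1 L1-HIT; vc=[7]
#5 0x3e→b7/s1 VC-HIT; vc=[13]
#6 0x68→b13/s1 VC-HIT; vc=[7]
#7 0x6f→b13/s1 L1-HIT; vc=[7]
#8 0x69→b13/s1 L1-HIT; vc=[7]
#9 0x3c→b7/s1 VC-HIT; vc=[13]
#10 0x3a→b7/s1 L1-HIT; vc=[13]

MISSES = 2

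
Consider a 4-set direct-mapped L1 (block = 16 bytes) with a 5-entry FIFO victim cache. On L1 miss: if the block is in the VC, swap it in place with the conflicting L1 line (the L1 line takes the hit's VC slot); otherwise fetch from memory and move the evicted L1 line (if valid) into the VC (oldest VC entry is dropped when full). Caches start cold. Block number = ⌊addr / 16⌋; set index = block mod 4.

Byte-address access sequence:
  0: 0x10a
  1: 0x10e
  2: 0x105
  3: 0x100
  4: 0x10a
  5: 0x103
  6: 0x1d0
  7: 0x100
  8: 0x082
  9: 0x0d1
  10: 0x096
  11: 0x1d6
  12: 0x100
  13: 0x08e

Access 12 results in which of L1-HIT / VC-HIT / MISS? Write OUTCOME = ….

#0 0x10a→b16/s0 MISS; vc=[]
#1 0x10e→b16/s0 L1-HIT; vc=[]
#2 0x105→b16/s0 L1-HIT; vc=[]
#3 0x100→b16/s0 L1-HIT; vc=[]
#4 0x10a→b16/s0 L1-HIT; vc=[]
#5 0x103→b16/s0 L1-HIT; vc=[]
#6 0x1d0→b29/s1 MISS; vc=[]
#7 0x100→b16/s0 L1-HIT; vc=[]
#8 0x82→b8/s0 MISS; vc=[16]
#9 0xd1→b13/s1 MISS; vc=[16,29]
#10 0x96→b9/s1 MISS; vc=[16,29,13]
#11 0x1d6→b29/s1 VC-HIT; vc=[16,9,13]
#12 0x100→b16/s0 VC-HIT; vc=[8,9,13]
#13 0x8e→b8/s0 VC-HIT; vc=[16,9,13]

OUTCOME = VC-HIT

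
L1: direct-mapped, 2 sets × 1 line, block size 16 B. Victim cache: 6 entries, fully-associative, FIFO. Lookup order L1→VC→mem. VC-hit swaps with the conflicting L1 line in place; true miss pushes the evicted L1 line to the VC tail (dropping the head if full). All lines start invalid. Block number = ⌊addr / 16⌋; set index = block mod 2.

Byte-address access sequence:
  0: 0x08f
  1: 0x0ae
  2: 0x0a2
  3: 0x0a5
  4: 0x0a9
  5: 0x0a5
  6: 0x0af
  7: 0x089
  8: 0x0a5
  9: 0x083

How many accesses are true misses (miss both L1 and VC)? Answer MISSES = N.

0: 0x8f (blk 8, set 0) → MISS  vc=[]
1: 0xae (blk 10, set 0) → MISS  vc=[8]
2: 0xa2 (blk 10, set 0) → L1-HIT  vc=[8]
3: 0xa5 (blk 10, set 0) → L1-HIT  vc=[8]
4: 0xa9 (blk 10, set 0) → L1-HIT  vc=[8]
5: 0xa5 (blk 10, set 0) → L1-HIT  vc=[8]
6: 0xaf (blk 10, set 0) → L1-HIT  vc=[8]
7: 0x89 (blk 8, set 0) → VC-HIT  vc=[10]
8: 0xa5 (blk 10, set 0) → VC-HIT  vc=[8]
9: 0x83 (blk 8, set 0) → VC-HIT  vc=[10]

MISSES = 2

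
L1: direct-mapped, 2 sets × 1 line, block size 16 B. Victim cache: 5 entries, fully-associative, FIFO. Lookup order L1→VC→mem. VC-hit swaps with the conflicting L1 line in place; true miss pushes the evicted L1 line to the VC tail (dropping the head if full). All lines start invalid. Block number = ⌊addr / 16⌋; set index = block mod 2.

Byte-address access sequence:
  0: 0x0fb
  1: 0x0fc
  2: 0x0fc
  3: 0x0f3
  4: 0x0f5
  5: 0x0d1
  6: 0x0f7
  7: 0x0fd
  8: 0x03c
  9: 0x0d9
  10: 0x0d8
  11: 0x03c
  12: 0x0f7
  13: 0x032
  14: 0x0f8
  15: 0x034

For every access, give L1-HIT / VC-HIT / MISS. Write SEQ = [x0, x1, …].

#0 0xfb→b15/s1 MISS; vc=[]
#1 0xfc→b15/s1 L1-HIT; vc=[]
#2 0xfc→b15/s1 L1-HIT; vc=[]
#3 0xf3→b15/s1 L1-HIT; vc=[]
#4 0xf5→b15/s1 L1-HIT; vc=[]
#5 0xd1→b13/s1 MISS; vc=[15]
#6 0xf7→b15/s1 VC-HIT; vc=[13]
#7 0xfd→b15/s1 L1-HIT; vc=[13]
#8 0x3c→b3/s1 MISS; vc=[13,15]
#9 0xd9→b13/s1 VC-HIT; vc=[3,15]
#10 0xd8→b13/s1 L1-HIT; vc=[3,15]
#11 0x3c→b3/s1 VC-HIT; vc=[13,15]
#12 0xf7→b15/s1 VC-HIT; vc=[13,3]
#13 0x32→b3/s1 VC-HIT; vc=[13,15]
#14 0xf8→b15/s1 VC-HIT; vc=[13,3]
#15 0x34→b3/s1 VC-HIT; vc=[13,15]

SEQ = [MISS, L1-HIT, L1-HIT, L1-HIT, L1-HIT, MISS, VC-HIT, L1-HIT, MISS, VC-HIT, L1-HIT, VC-HIT, VC-HIT, VC-HIT, VC-HIT, VC-HIT]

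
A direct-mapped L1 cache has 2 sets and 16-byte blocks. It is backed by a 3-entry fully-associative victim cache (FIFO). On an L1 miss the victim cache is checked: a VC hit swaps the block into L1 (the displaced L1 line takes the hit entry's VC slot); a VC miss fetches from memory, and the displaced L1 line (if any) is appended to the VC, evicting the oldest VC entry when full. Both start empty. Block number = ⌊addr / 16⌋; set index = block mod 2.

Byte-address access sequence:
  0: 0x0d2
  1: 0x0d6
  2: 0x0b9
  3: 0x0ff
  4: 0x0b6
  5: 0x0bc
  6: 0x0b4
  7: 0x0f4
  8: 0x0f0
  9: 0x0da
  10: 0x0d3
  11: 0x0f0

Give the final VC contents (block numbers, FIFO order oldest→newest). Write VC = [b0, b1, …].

VC = [13, 11]

#0 0xd2→b13/s1 MISS; vc=[]
#1 0xd6→b13/s1 L1-HIT; vc=[]
#2 0xb9→b11/s1 MISS; vc=[13]
#3 0xff→b15/s1 MISS; vc=[13,11]
#4 0xb6→b11/s1 VC-HIT; vc=[13,15]
#5 0xbc→b11/s1 L1-HIT; vc=[13,15]
#6 0xb4→b11/s1 L1-HIT; vc=[13,15]
#7 0xf4→b15/s1 VC-HIT; vc=[13,11]
#8 0xf0→b15/s1 L1-HIT; vc=[13,11]
#9 0xda→b13/s1 VC-HIT; vc=[15,11]
#10 0xd3→b13/s1 L1-HIT; vc=[15,11]
#11 0xf0→b15/s1 VC-HIT; vc=[13,11]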